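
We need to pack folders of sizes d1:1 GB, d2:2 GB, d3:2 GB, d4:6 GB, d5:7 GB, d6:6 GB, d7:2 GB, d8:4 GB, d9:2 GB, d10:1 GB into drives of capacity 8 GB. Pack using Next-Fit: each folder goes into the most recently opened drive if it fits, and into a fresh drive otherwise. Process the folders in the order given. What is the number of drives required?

d1 (1 GB) → drive 1 (remaining 7 GB)
d2 (2 GB) → drive 1 (remaining 5 GB)
d3 (2 GB) → drive 1 (remaining 3 GB)
d4 (6 GB) → drive 2 (remaining 2 GB)
d5 (7 GB) → drive 3 (remaining 1 GB)
d6 (6 GB) → drive 4 (remaining 2 GB)
d7 (2 GB) → drive 4 (remaining 0 GB)
d8 (4 GB) → drive 5 (remaining 4 GB)
d9 (2 GB) → drive 5 (remaining 2 GB)
d10 (1 GB) → drive 5 (remaining 1 GB)

5 drives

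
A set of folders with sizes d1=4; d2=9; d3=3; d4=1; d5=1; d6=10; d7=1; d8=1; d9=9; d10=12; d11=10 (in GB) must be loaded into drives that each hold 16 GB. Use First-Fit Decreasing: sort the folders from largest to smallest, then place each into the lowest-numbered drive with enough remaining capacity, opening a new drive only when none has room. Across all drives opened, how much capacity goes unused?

19

Sorted descending: 12, 10, 10, 9, 9, 4, 3, 1, 1, 1, 1.
12 GB → drive 1 (remaining 4 GB)
10 GB → drive 2 (remaining 6 GB)
10 GB → drive 3 (remaining 6 GB)
9 GB → drive 4 (remaining 7 GB)
9 GB → drive 5 (remaining 7 GB)
4 GB → drive 1 (remaining 0 GB)
3 GB → drive 2 (remaining 3 GB)
1 GB → drive 2 (remaining 2 GB)
1 GB → drive 2 (remaining 1 GB)
1 GB → drive 2 (remaining 0 GB)
1 GB → drive 3 (remaining 5 GB)
5 drives × 16 GB = 80 GB; used 61 GB; unused 19 GB.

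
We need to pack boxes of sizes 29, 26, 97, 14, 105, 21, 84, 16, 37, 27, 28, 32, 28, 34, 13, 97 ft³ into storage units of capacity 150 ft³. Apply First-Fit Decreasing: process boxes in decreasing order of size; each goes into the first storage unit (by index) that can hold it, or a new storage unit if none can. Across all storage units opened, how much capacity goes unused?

Sorted descending: 105, 97, 97, 84, 37, 34, 32, 29, 28, 28, 27, 26, 21, 16, 14, 13.
Put 105 ft³ in storage unit 1; 45 ft³ remain.
Put 97 ft³ in storage unit 2; 53 ft³ remain.
Put 97 ft³ in storage unit 3; 53 ft³ remain.
Put 84 ft³ in storage unit 4; 66 ft³ remain.
Put 37 ft³ in storage unit 1; 8 ft³ remain.
Put 34 ft³ in storage unit 2; 19 ft³ remain.
Put 32 ft³ in storage unit 3; 21 ft³ remain.
Put 29 ft³ in storage unit 4; 37 ft³ remain.
Put 28 ft³ in storage unit 4; 9 ft³ remain.
Put 28 ft³ in storage unit 5; 122 ft³ remain.
Put 27 ft³ in storage unit 5; 95 ft³ remain.
Put 26 ft³ in storage unit 5; 69 ft³ remain.
Put 21 ft³ in storage unit 3; 0 ft³ remain.
Put 16 ft³ in storage unit 2; 3 ft³ remain.
Put 14 ft³ in storage unit 5; 55 ft³ remain.
Put 13 ft³ in storage unit 5; 42 ft³ remain.
5 storage units × 150 ft³ = 750 ft³; used 688 ft³; unused 62 ft³.

62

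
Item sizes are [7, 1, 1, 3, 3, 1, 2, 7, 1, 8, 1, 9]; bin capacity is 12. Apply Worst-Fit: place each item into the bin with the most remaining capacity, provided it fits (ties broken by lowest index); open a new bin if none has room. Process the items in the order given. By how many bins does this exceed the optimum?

1

Worst-Fit: [7,1,1,3] [3,1,2,1,1] [7] [8] [9] → 5 bins.
Total size 44; any packing needs at least ⌈44/12⌉ = 4 bins.
An optimal packing achieves that bound: [9,3] [8,3,1] [7,2,1,1,1] [7,1] → 4 bins.
Excess: 5 − 4 = 1.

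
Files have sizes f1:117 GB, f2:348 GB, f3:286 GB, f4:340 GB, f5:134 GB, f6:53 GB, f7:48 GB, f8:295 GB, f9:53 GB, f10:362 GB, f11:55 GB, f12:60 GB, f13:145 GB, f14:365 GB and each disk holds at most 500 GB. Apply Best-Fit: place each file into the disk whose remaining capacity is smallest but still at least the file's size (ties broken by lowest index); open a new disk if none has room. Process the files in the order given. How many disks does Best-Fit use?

disk 1: place f1 (117 GB), 383 GB left
disk 1: place f2 (348 GB), 35 GB left
disk 2: place f3 (286 GB), 214 GB left
disk 3: place f4 (340 GB), 160 GB left
disk 3: place f5 (134 GB), 26 GB left
disk 2: place f6 (53 GB), 161 GB left
disk 2: place f7 (48 GB), 113 GB left
disk 4: place f8 (295 GB), 205 GB left
disk 2: place f9 (53 GB), 60 GB left
disk 5: place f10 (362 GB), 138 GB left
disk 2: place f11 (55 GB), 5 GB left
disk 5: place f12 (60 GB), 78 GB left
disk 4: place f13 (145 GB), 60 GB left
disk 6: place f14 (365 GB), 135 GB left
Final disks: [117,348] [286,53,48,53,55] [340,134] [295,145] [362,60] [365].

6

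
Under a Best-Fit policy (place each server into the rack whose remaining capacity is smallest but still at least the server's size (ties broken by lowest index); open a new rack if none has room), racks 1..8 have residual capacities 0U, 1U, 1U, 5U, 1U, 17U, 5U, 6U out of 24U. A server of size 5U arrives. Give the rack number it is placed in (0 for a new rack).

4

Racks with room: rack 4 (5U), rack 6 (17U), rack 7 (5U), rack 8 (6U).
Tightest fit is rack 4 with 5U free.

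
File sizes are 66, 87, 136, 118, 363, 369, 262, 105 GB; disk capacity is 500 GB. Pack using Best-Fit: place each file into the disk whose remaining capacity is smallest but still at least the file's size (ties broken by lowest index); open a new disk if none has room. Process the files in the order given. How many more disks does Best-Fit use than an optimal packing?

0

Best-Fit: [66,87,136,118] [363] [369,105] [262] → 4 disks.
Total size 1506 GB; any packing needs at least ⌈1506/500⌉ = 4 disks.
So 4 is already optimal.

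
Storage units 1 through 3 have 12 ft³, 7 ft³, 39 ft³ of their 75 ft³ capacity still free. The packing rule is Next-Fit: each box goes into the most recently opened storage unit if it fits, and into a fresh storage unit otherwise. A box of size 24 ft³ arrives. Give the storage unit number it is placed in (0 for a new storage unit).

3

Next-Fit only looks at storage unit 3, which has 39 ft³ free.
24 ft³ fits there.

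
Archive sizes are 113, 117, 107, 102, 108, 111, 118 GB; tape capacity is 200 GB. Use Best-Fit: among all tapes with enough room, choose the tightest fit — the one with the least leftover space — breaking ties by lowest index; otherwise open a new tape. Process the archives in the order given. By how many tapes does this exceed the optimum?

0

Best-Fit: [113] [117] [107] [102] [108] [111] [118] → 7 tapes.
7 archives exceed 100 GB (half the capacity), and no two of those can share a tape, so at least 7 tapes are needed.
So 7 is already optimal.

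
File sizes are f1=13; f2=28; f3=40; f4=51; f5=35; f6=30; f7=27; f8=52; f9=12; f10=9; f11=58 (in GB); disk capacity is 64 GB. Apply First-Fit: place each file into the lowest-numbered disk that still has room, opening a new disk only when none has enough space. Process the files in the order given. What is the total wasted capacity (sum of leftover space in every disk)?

f1 (13 GB) → disk 1 (remaining 51 GB)
f2 (28 GB) → disk 1 (remaining 23 GB)
f3 (40 GB) → disk 2 (remaining 24 GB)
f4 (51 GB) → disk 3 (remaining 13 GB)
f5 (35 GB) → disk 4 (remaining 29 GB)
f6 (30 GB) → disk 5 (remaining 34 GB)
f7 (27 GB) → disk 4 (remaining 2 GB)
f8 (52 GB) → disk 6 (remaining 12 GB)
f9 (12 GB) → disk 1 (remaining 11 GB)
f10 (9 GB) → disk 1 (remaining 2 GB)
f11 (58 GB) → disk 7 (remaining 6 GB)
7 disks × 64 GB = 448 GB; used 355 GB; unused 93 GB.

93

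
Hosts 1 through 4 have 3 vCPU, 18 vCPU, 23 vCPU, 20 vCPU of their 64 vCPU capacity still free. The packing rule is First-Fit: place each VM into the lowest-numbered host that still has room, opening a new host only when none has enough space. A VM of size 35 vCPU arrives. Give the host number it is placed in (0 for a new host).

No host has ≥ 35 vCPU free, so a new host is opened.

0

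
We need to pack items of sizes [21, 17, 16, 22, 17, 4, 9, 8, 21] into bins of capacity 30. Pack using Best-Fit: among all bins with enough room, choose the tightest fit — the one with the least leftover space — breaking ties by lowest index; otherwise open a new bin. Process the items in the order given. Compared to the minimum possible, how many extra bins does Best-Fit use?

Best-Fit: [21,9] [17,8] [16] [22,4] [17] [21] → 6 bins.
6 items exceed 15 (half the capacity), and no two of those can share a bin, so at least 6 bins are needed.
So 6 is already optimal.

0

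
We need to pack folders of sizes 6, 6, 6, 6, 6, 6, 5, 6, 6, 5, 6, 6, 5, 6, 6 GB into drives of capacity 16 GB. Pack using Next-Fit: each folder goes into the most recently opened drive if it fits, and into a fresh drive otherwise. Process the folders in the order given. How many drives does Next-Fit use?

8

drive 1: place 6 GB, 10 GB left
drive 1: place 6 GB, 4 GB left
drive 2: place 6 GB, 10 GB left
drive 2: place 6 GB, 4 GB left
drive 3: place 6 GB, 10 GB left
drive 3: place 6 GB, 4 GB left
drive 4: place 5 GB, 11 GB left
drive 4: place 6 GB, 5 GB left
drive 5: place 6 GB, 10 GB left
drive 5: place 5 GB, 5 GB left
drive 6: place 6 GB, 10 GB left
drive 6: place 6 GB, 4 GB left
drive 7: place 5 GB, 11 GB left
drive 7: place 6 GB, 5 GB left
drive 8: place 6 GB, 10 GB left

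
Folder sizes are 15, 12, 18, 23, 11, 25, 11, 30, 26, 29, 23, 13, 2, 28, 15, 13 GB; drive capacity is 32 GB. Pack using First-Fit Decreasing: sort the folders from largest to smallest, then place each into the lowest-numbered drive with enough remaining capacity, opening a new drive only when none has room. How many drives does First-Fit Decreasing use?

Sorted descending: 30, 29, 28, 26, 25, 23, 23, 18, 15, 15, 13, 13, 12, 11, 11, 2.
Put 30 GB in drive 1; 2 GB remain.
Put 29 GB in drive 2; 3 GB remain.
Put 28 GB in drive 3; 4 GB remain.
Put 26 GB in drive 4; 6 GB remain.
Put 25 GB in drive 5; 7 GB remain.
Put 23 GB in drive 6; 9 GB remain.
Put 23 GB in drive 7; 9 GB remain.
Put 18 GB in drive 8; 14 GB remain.
Put 15 GB in drive 9; 17 GB remain.
Put 15 GB in drive 9; 2 GB remain.
Put 13 GB in drive 8; 1 GB remain.
Put 13 GB in drive 10; 19 GB remain.
Put 12 GB in drive 10; 7 GB remain.
Put 11 GB in drive 11; 21 GB remain.
Put 11 GB in drive 11; 10 GB remain.
Put 2 GB in drive 1; 0 GB remain.
Final drives: [30,2] [29] [28] [26] [25] [23] [23] [18,13] [15,15] [13,12] [11,11].

11 drives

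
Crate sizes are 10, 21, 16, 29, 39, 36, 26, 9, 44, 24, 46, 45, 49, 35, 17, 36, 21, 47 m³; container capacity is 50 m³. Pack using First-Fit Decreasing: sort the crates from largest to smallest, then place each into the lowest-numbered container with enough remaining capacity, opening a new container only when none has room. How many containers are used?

13

Sorted descending: 49, 47, 46, 45, 44, 39, 36, 36, 35, 29, 26, 24, 21, 21, 17, 16, 10, 9.
container 1: place 49 m³, 1 m³ left
container 2: place 47 m³, 3 m³ left
container 3: place 46 m³, 4 m³ left
container 4: place 45 m³, 5 m³ left
container 5: place 44 m³, 6 m³ left
container 6: place 39 m³, 11 m³ left
container 7: place 36 m³, 14 m³ left
container 8: place 36 m³, 14 m³ left
container 9: place 35 m³, 15 m³ left
container 10: place 29 m³, 21 m³ left
container 11: place 26 m³, 24 m³ left
container 11: place 24 m³, 0 m³ left
container 10: place 21 m³, 0 m³ left
container 12: place 21 m³, 29 m³ left
container 12: place 17 m³, 12 m³ left
container 13: place 16 m³, 34 m³ left
container 6: place 10 m³, 1 m³ left
container 7: place 9 m³, 5 m³ left
Final containers: [49] [47] [46] [45] [44] [39,10] [36,9] [36] [35] [29,21] [26,24] [21,17] [16].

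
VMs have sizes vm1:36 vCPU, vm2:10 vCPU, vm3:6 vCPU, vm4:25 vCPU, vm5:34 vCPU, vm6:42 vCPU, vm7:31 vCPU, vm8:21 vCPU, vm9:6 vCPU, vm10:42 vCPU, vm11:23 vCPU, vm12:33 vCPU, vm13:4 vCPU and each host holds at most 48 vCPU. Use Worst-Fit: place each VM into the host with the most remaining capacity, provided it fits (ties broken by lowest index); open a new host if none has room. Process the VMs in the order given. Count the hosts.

vm1 (36 vCPU) → host 1 (remaining 12 vCPU)
vm2 (10 vCPU) → host 1 (remaining 2 vCPU)
vm3 (6 vCPU) → host 2 (remaining 42 vCPU)
vm4 (25 vCPU) → host 2 (remaining 17 vCPU)
vm5 (34 vCPU) → host 3 (remaining 14 vCPU)
vm6 (42 vCPU) → host 4 (remaining 6 vCPU)
vm7 (31 vCPU) → host 5 (remaining 17 vCPU)
vm8 (21 vCPU) → host 6 (remaining 27 vCPU)
vm9 (6 vCPU) → host 6 (remaining 21 vCPU)
vm10 (42 vCPU) → host 7 (remaining 6 vCPU)
vm11 (23 vCPU) → host 8 (remaining 25 vCPU)
vm12 (33 vCPU) → host 9 (remaining 15 vCPU)
vm13 (4 vCPU) → host 8 (remaining 21 vCPU)
Final hosts: [36,10] [6,25] [34] [42] [31] [21,6] [42] [23,4] [33].

9 hosts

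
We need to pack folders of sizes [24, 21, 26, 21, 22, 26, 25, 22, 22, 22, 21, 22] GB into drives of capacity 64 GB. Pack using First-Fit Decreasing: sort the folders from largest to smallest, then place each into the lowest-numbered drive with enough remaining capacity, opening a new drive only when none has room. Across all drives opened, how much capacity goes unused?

110

Sorted descending: 26, 26, 25, 24, 22, 22, 22, 22, 22, 21, 21, 21.
26 GB → drive 1 (remaining 38 GB)
26 GB → drive 1 (remaining 12 GB)
25 GB → drive 2 (remaining 39 GB)
24 GB → drive 2 (remaining 15 GB)
22 GB → drive 3 (remaining 42 GB)
22 GB → drive 3 (remaining 20 GB)
22 GB → drive 4 (remaining 42 GB)
22 GB → drive 4 (remaining 20 GB)
22 GB → drive 5 (remaining 42 GB)
21 GB → drive 5 (remaining 21 GB)
21 GB → drive 5 (remaining 0 GB)
21 GB → drive 6 (remaining 43 GB)
6 drives × 64 GB = 384 GB; used 274 GB; unused 110 GB.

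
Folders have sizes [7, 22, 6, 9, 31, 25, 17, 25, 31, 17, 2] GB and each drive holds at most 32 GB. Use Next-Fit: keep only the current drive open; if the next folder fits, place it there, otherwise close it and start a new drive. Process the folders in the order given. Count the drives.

Put 7 GB in drive 1; 25 GB remain.
Put 22 GB in drive 1; 3 GB remain.
Put 6 GB in drive 2; 26 GB remain.
Put 9 GB in drive 2; 17 GB remain.
Put 31 GB in drive 3; 1 GB remain.
Put 25 GB in drive 4; 7 GB remain.
Put 17 GB in drive 5; 15 GB remain.
Put 25 GB in drive 6; 7 GB remain.
Put 31 GB in drive 7; 1 GB remain.
Put 17 GB in drive 8; 15 GB remain.
Put 2 GB in drive 8; 13 GB remain.

8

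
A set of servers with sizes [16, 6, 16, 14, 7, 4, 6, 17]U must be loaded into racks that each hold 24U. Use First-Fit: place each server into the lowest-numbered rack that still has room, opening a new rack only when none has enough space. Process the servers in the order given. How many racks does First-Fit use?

Put 16U in rack 1; 8U remain.
Put 6U in rack 1; 2U remain.
Put 16U in rack 2; 8U remain.
Put 14U in rack 3; 10U remain.
Put 7U in rack 2; 1U remain.
Put 4U in rack 3; 6U remain.
Put 6U in rack 3; 0U remain.
Put 17U in rack 4; 7U remain.

4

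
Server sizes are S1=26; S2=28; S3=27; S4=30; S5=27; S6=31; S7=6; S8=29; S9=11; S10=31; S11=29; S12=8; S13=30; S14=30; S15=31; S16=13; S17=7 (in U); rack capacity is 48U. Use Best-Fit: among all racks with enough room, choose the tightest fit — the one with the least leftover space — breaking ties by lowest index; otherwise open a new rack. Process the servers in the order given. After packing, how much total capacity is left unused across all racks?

182

Put S1 (26U) in rack 1; 22U remain.
Put S2 (28U) in rack 2; 20U remain.
Put S3 (27U) in rack 3; 21U remain.
Put S4 (30U) in rack 4; 18U remain.
Put S5 (27U) in rack 5; 21U remain.
Put S6 (31U) in rack 6; 17U remain.
Put S7 (6U) in rack 6; 11U remain.
Put S8 (29U) in rack 7; 19U remain.
Put S9 (11U) in rack 6; 0U remain.
Put S10 (31U) in rack 8; 17U remain.
Put S11 (29U) in rack 9; 19U remain.
Put S12 (8U) in rack 8; 9U remain.
Put S13 (30U) in rack 10; 18U remain.
Put S14 (30U) in rack 11; 18U remain.
Put S15 (31U) in rack 12; 17U remain.
Put S16 (13U) in rack 12; 4U remain.
Put S17 (7U) in rack 8; 2U remain.
12 racks × 48U = 576U; used 394U; unused 182U.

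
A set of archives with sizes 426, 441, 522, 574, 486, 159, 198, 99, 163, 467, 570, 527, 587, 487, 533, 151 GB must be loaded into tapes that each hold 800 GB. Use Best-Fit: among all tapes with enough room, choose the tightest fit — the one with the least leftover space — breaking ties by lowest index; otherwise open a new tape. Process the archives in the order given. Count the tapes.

11

426 GB → tape 1 (remaining 374 GB)
441 GB → tape 2 (remaining 359 GB)
522 GB → tape 3 (remaining 278 GB)
574 GB → tape 4 (remaining 226 GB)
486 GB → tape 5 (remaining 314 GB)
159 GB → tape 4 (remaining 67 GB)
198 GB → tape 3 (remaining 80 GB)
99 GB → tape 5 (remaining 215 GB)
163 GB → tape 5 (remaining 52 GB)
467 GB → tape 6 (remaining 333 GB)
570 GB → tape 7 (remaining 230 GB)
527 GB → tape 8 (remaining 273 GB)
587 GB → tape 9 (remaining 213 GB)
487 GB → tape 10 (remaining 313 GB)
533 GB → tape 11 (remaining 267 GB)
151 GB → tape 9 (remaining 62 GB)
Final tapes: [426] [441] [522,198] [574,159] [486,99,163] [467] [570] [527] [587,151] [487] [533].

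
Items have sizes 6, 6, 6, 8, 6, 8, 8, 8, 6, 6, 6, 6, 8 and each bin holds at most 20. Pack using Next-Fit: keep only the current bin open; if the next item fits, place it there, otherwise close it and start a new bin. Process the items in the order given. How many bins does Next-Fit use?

5

Put 6 in bin 1; 14 remain.
Put 6 in bin 1; 8 remain.
Put 6 in bin 1; 2 remain.
Put 8 in bin 2; 12 remain.
Put 6 in bin 2; 6 remain.
Put 8 in bin 3; 12 remain.
Put 8 in bin 3; 4 remain.
Put 8 in bin 4; 12 remain.
Put 6 in bin 4; 6 remain.
Put 6 in bin 4; 0 remain.
Put 6 in bin 5; 14 remain.
Put 6 in bin 5; 8 remain.
Put 8 in bin 5; 0 remain.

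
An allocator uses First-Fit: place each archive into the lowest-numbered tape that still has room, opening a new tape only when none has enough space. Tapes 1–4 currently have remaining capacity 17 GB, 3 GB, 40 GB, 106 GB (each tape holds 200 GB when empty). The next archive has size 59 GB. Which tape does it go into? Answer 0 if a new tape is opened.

4

Tapes with room: tape 4 (106 GB).
The first with room is tape 4.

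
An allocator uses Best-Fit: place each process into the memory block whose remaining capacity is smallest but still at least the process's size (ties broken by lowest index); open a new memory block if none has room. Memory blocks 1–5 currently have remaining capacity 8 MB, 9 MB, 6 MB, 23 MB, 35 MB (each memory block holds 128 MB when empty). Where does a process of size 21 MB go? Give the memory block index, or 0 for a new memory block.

Memory blocks with room: memory block 4 (23 MB), memory block 5 (35 MB).
Tightest fit is memory block 4 with 23 MB free.

4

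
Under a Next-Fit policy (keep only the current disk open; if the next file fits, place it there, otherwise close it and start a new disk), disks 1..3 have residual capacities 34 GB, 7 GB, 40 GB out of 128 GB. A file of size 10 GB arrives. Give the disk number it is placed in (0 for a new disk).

3

Next-Fit only looks at disk 3, which has 40 GB free.
10 GB fits there.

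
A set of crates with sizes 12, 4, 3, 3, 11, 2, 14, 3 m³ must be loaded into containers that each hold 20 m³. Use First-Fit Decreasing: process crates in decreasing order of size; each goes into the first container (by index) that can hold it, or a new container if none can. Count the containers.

3

Sorted descending: 14, 12, 11, 4, 3, 3, 3, 2.
container 1: place 14 m³, 6 m³ left
container 2: place 12 m³, 8 m³ left
container 3: place 11 m³, 9 m³ left
container 1: place 4 m³, 2 m³ left
container 2: place 3 m³, 5 m³ left
container 2: place 3 m³, 2 m³ left
container 3: place 3 m³, 6 m³ left
container 1: place 2 m³, 0 m³ left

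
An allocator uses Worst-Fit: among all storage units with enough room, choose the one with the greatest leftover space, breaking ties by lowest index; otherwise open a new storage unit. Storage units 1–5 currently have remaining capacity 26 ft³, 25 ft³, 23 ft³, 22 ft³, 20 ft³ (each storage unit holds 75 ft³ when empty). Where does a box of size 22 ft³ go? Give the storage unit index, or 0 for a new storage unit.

Storage units with room: storage unit 1 (26 ft³), storage unit 2 (25 ft³), storage unit 3 (23 ft³), storage unit 4 (22 ft³).
Most room is storage unit 1 with 26 ft³ free.

1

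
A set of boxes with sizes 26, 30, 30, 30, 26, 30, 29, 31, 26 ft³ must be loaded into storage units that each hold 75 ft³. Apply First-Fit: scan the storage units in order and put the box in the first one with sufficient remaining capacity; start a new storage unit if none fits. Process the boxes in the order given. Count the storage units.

5

Put 26 ft³ in storage unit 1; 49 ft³ remain.
Put 30 ft³ in storage unit 1; 19 ft³ remain.
Put 30 ft³ in storage unit 2; 45 ft³ remain.
Put 30 ft³ in storage unit 2; 15 ft³ remain.
Put 26 ft³ in storage unit 3; 49 ft³ remain.
Put 30 ft³ in storage unit 3; 19 ft³ remain.
Put 29 ft³ in storage unit 4; 46 ft³ remain.
Put 31 ft³ in storage unit 4; 15 ft³ remain.
Put 26 ft³ in storage unit 5; 49 ft³ remain.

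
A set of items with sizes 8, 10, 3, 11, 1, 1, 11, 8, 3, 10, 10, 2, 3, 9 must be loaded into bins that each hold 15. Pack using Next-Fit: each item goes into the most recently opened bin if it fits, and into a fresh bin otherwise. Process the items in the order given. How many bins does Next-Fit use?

8

bin 1: place 8, 7 left
bin 2: place 10, 5 left
bin 2: place 3, 2 left
bin 3: place 11, 4 left
bin 3: place 1, 3 left
bin 3: place 1, 2 left
bin 4: place 11, 4 left
bin 5: place 8, 7 left
bin 5: place 3, 4 left
bin 6: place 10, 5 left
bin 7: place 10, 5 left
bin 7: place 2, 3 left
bin 7: place 3, 0 left
bin 8: place 9, 6 left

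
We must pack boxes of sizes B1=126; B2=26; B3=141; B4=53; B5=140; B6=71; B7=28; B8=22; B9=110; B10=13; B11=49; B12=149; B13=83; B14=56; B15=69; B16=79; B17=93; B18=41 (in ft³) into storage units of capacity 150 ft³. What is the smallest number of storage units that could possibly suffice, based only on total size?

9

Total size = 126 + 26 + 141 + 53 + 140 + 71 + 28 + 22 + 110 + 13 + 49 + 149 + 83 + 56 + 69 + 79 + 93 + 41 = 1349 ft³.
⌈1349 / 150⌉ = 9.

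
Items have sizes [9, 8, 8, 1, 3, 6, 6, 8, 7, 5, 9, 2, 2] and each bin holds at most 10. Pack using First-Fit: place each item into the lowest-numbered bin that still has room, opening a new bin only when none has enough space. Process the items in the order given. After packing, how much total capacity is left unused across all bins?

16

9 → bin 1 (remaining 1)
8 → bin 2 (remaining 2)
8 → bin 3 (remaining 2)
1 → bin 1 (remaining 0)
3 → bin 4 (remaining 7)
6 → bin 4 (remaining 1)
6 → bin 5 (remaining 4)
8 → bin 6 (remaining 2)
7 → bin 7 (remaining 3)
5 → bin 8 (remaining 5)
9 → bin 9 (remaining 1)
2 → bin 2 (remaining 0)
2 → bin 3 (remaining 0)
9 bins × 10 = 90; used 74; unused 16.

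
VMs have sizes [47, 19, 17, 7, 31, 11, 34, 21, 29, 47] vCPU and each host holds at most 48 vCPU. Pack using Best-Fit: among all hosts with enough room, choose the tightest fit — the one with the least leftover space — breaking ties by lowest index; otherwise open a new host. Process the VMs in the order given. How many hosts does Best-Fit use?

7

host 1: place 47 vCPU, 1 vCPU left
host 2: place 19 vCPU, 29 vCPU left
host 2: place 17 vCPU, 12 vCPU left
host 2: place 7 vCPU, 5 vCPU left
host 3: place 31 vCPU, 17 vCPU left
host 3: place 11 vCPU, 6 vCPU left
host 4: place 34 vCPU, 14 vCPU left
host 5: place 21 vCPU, 27 vCPU left
host 6: place 29 vCPU, 19 vCPU left
host 7: place 47 vCPU, 1 vCPU left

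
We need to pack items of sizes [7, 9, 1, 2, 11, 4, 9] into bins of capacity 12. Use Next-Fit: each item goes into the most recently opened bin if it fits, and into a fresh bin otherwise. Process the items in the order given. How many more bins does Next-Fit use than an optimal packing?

Next-Fit: [7] [9,1,2] [11] [4] [9] → 5 bins.
Total size 43; any packing needs at least ⌈43/12⌉ = 4 bins.
An optimal packing achieves that bound: [11,1] [9,2] [9] [7,4] → 4 bins.
Excess: 5 − 4 = 1.

1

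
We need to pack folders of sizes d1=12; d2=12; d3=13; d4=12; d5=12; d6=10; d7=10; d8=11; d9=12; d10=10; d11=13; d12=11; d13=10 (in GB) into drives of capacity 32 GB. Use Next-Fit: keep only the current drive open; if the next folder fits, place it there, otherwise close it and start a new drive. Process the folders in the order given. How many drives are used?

drive 1: place d1 (12 GB), 20 GB left
drive 1: place d2 (12 GB), 8 GB left
drive 2: place d3 (13 GB), 19 GB left
drive 2: place d4 (12 GB), 7 GB left
drive 3: place d5 (12 GB), 20 GB left
drive 3: place d6 (10 GB), 10 GB left
drive 3: place d7 (10 GB), 0 GB left
drive 4: place d8 (11 GB), 21 GB left
drive 4: place d9 (12 GB), 9 GB left
drive 5: place d10 (10 GB), 22 GB left
drive 5: place d11 (13 GB), 9 GB left
drive 6: place d12 (11 GB), 21 GB left
drive 6: place d13 (10 GB), 11 GB left
Final drives: [12,12] [13,12] [12,10,10] [11,12] [10,13] [11,10].

6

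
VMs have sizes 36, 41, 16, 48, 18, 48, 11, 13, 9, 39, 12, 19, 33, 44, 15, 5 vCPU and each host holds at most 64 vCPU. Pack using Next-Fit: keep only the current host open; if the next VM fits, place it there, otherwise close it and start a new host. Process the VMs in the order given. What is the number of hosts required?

8 hosts

host 1: place 36 vCPU, 28 vCPU left
host 2: place 41 vCPU, 23 vCPU left
host 2: place 16 vCPU, 7 vCPU left
host 3: place 48 vCPU, 16 vCPU left
host 4: place 18 vCPU, 46 vCPU left
host 5: place 48 vCPU, 16 vCPU left
host 5: place 11 vCPU, 5 vCPU left
host 6: place 13 vCPU, 51 vCPU left
host 6: place 9 vCPU, 42 vCPU left
host 6: place 39 vCPU, 3 vCPU left
host 7: place 12 vCPU, 52 vCPU left
host 7: place 19 vCPU, 33 vCPU left
host 7: place 33 vCPU, 0 vCPU left
host 8: place 44 vCPU, 20 vCPU left
host 8: place 15 vCPU, 5 vCPU left
host 8: place 5 vCPU, 0 vCPU left
Final hosts: [36] [41,16] [48] [18] [48,11] [13,9,39] [12,19,33] [44,15,5].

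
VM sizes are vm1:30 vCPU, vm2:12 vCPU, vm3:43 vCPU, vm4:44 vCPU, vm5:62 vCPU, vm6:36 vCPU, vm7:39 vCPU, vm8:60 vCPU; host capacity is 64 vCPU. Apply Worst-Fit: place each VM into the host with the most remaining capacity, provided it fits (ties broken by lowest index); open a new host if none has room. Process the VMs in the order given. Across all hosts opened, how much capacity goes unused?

Put vm1 (30 vCPU) in host 1; 34 vCPU remain.
Put vm2 (12 vCPU) in host 1; 22 vCPU remain.
Put vm3 (43 vCPU) in host 2; 21 vCPU remain.
Put vm4 (44 vCPU) in host 3; 20 vCPU remain.
Put vm5 (62 vCPU) in host 4; 2 vCPU remain.
Put vm6 (36 vCPU) in host 5; 28 vCPU remain.
Put vm7 (39 vCPU) in host 6; 25 vCPU remain.
Put vm8 (60 vCPU) in host 7; 4 vCPU remain.
7 hosts × 64 vCPU = 448 vCPU; used 326 vCPU; unused 122 vCPU.

122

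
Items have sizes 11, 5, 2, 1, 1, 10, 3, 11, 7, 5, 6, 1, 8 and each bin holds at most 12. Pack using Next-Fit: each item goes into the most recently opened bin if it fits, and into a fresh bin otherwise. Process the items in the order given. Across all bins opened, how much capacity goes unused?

11 → bin 1 (remaining 1)
5 → bin 2 (remaining 7)
2 → bin 2 (remaining 5)
1 → bin 2 (remaining 4)
1 → bin 2 (remaining 3)
10 → bin 3 (remaining 2)
3 → bin 4 (remaining 9)
11 → bin 5 (remaining 1)
7 → bin 6 (remaining 5)
5 → bin 6 (remaining 0)
6 → bin 7 (remaining 6)
1 → bin 7 (remaining 5)
8 → bin 8 (remaining 4)
8 bins × 12 = 96; used 71; unused 25.

25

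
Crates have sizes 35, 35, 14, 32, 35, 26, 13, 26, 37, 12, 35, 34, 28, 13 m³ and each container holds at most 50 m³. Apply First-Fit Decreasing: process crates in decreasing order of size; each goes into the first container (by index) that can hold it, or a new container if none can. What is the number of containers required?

10 containers

Sorted descending: 37, 35, 35, 35, 35, 34, 32, 28, 26, 26, 14, 13, 13, 12.
container 1: place 37 m³, 13 m³ left
container 2: place 35 m³, 15 m³ left
container 3: place 35 m³, 15 m³ left
container 4: place 35 m³, 15 m³ left
container 5: place 35 m³, 15 m³ left
container 6: place 34 m³, 16 m³ left
container 7: place 32 m³, 18 m³ left
container 8: place 28 m³, 22 m³ left
container 9: place 26 m³, 24 m³ left
container 10: place 26 m³, 24 m³ left
container 2: place 14 m³, 1 m³ left
container 1: place 13 m³, 0 m³ left
container 3: place 13 m³, 2 m³ left
container 4: place 12 m³, 3 m³ left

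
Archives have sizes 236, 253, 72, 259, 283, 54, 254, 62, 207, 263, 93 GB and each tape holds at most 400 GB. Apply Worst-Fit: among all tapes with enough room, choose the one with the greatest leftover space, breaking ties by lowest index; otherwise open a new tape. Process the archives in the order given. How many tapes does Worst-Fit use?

tape 1: place 236 GB, 164 GB left
tape 2: place 253 GB, 147 GB left
tape 1: place 72 GB, 92 GB left
tape 3: place 259 GB, 141 GB left
tape 4: place 283 GB, 117 GB left
tape 2: place 54 GB, 93 GB left
tape 5: place 254 GB, 146 GB left
tape 5: place 62 GB, 84 GB left
tape 6: place 207 GB, 193 GB left
tape 7: place 263 GB, 137 GB left
tape 6: place 93 GB, 100 GB left

7 tapes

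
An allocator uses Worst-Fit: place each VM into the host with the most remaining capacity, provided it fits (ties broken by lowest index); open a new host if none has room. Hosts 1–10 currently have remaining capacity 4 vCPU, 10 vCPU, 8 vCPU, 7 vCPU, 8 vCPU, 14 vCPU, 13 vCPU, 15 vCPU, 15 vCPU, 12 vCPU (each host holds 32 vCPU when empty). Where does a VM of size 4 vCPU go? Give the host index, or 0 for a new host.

8

Hosts with room: host 1 (4 vCPU), host 2 (10 vCPU), host 3 (8 vCPU), host 4 (7 vCPU), host 5 (8 vCPU), host 6 (14 vCPU), host 7 (13 vCPU), host 8 (15 vCPU), host 9 (15 vCPU), host 10 (12 vCPU).
Most room is host 8 with 15 vCPU free.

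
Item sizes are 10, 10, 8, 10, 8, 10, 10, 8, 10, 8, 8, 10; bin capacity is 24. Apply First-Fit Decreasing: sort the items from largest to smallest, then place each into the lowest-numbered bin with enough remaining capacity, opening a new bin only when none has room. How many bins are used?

Sorted descending: 10, 10, 10, 10, 10, 10, 10, 8, 8, 8, 8, 8.
Put 10 in bin 1; 14 remain.
Put 10 in bin 1; 4 remain.
Put 10 in bin 2; 14 remain.
Put 10 in bin 2; 4 remain.
Put 10 in bin 3; 14 remain.
Put 10 in bin 3; 4 remain.
Put 10 in bin 4; 14 remain.
Put 8 in bin 4; 6 remain.
Put 8 in bin 5; 16 remain.
Put 8 in bin 5; 8 remain.
Put 8 in bin 5; 0 remain.
Put 8 in bin 6; 16 remain.
Final bins: [10,10] [10,10] [10,10] [10,8] [8,8,8] [8].

6 bins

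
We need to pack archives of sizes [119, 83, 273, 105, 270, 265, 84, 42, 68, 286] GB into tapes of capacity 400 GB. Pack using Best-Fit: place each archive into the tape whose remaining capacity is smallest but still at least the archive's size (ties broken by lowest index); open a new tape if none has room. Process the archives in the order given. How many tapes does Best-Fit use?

5

119 GB → tape 1 (remaining 281 GB)
83 GB → tape 1 (remaining 198 GB)
273 GB → tape 2 (remaining 127 GB)
105 GB → tape 2 (remaining 22 GB)
270 GB → tape 3 (remaining 130 GB)
265 GB → tape 4 (remaining 135 GB)
84 GB → tape 3 (remaining 46 GB)
42 GB → tape 3 (remaining 4 GB)
68 GB → tape 4 (remaining 67 GB)
286 GB → tape 5 (remaining 114 GB)
Final tapes: [119,83] [273,105] [270,84,42] [265,68] [286].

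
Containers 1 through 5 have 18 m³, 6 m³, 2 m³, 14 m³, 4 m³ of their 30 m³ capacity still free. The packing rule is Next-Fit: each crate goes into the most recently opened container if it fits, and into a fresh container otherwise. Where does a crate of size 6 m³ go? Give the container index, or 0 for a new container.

Next-Fit only looks at container 5, which has 4 m³ free.
6 m³ does not fit, so a new container is opened.

0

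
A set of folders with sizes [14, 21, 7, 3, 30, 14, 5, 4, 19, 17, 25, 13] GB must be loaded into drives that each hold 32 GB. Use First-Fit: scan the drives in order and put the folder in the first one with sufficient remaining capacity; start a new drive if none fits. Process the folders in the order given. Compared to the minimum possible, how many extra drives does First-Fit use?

First-Fit: [14,7,3,5] [21,4] [30] [14,17] [19,13] [25] → 6 drives.
Total size 172 GB; any packing needs at least ⌈172/32⌉ = 6 drives.
So 6 is already optimal.

0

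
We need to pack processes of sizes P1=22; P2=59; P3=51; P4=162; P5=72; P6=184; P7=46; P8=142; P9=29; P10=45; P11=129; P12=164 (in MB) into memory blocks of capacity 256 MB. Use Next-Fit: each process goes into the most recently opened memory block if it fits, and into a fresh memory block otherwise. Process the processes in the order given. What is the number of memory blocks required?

6

memory block 1: place P1 (22 MB), 234 MB left
memory block 1: place P2 (59 MB), 175 MB left
memory block 1: place P3 (51 MB), 124 MB left
memory block 2: place P4 (162 MB), 94 MB left
memory block 2: place P5 (72 MB), 22 MB left
memory block 3: place P6 (184 MB), 72 MB left
memory block 3: place P7 (46 MB), 26 MB left
memory block 4: place P8 (142 MB), 114 MB left
memory block 4: place P9 (29 MB), 85 MB left
memory block 4: place P10 (45 MB), 40 MB left
memory block 5: place P11 (129 MB), 127 MB left
memory block 6: place P12 (164 MB), 92 MB left
Final memory blocks: [22,59,51] [162,72] [184,46] [142,29,45] [129] [164].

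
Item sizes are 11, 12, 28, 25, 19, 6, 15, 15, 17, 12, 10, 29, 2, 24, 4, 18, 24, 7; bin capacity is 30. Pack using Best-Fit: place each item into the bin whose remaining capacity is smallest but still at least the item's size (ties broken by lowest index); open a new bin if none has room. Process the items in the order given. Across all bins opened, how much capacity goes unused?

bin 1: place 11, 19 left
bin 1: place 12, 7 left
bin 2: place 28, 2 left
bin 3: place 25, 5 left
bin 4: place 19, 11 left
bin 1: place 6, 1 left
bin 5: place 15, 15 left
bin 5: place 15, 0 left
bin 6: place 17, 13 left
bin 6: place 12, 1 left
bin 4: place 10, 1 left
bin 7: place 29, 1 left
bin 2: place 2, 0 left
bin 8: place 24, 6 left
bin 3: place 4, 1 left
bin 9: place 18, 12 left
bin 10: place 24, 6 left
bin 9: place 7, 5 left
10 bins × 30 = 300; used 278; unused 22.

22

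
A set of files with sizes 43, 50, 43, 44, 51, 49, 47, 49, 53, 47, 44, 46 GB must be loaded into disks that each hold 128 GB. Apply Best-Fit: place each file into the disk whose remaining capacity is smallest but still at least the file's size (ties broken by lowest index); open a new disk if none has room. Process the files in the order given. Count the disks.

6

43 GB → disk 1 (remaining 85 GB)
50 GB → disk 1 (remaining 35 GB)
43 GB → disk 2 (remaining 85 GB)
44 GB → disk 2 (remaining 41 GB)
51 GB → disk 3 (remaining 77 GB)
49 GB → disk 3 (remaining 28 GB)
47 GB → disk 4 (remaining 81 GB)
49 GB → disk 4 (remaining 32 GB)
53 GB → disk 5 (remaining 75 GB)
47 GB → disk 5 (remaining 28 GB)
44 GB → disk 6 (remaining 84 GB)
46 GB → disk 6 (remaining 38 GB)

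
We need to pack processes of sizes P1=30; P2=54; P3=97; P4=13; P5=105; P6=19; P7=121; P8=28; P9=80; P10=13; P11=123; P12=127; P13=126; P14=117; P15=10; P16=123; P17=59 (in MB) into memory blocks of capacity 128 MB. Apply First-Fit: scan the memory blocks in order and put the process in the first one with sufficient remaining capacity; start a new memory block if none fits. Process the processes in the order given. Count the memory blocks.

Put P1 (30 MB) in memory block 1; 98 MB remain.
Put P2 (54 MB) in memory block 1; 44 MB remain.
Put P3 (97 MB) in memory block 2; 31 MB remain.
Put P4 (13 MB) in memory block 1; 31 MB remain.
Put P5 (105 MB) in memory block 3; 23 MB remain.
Put P6 (19 MB) in memory block 1; 12 MB remain.
Put P7 (121 MB) in memory block 4; 7 MB remain.
Put P8 (28 MB) in memory block 2; 3 MB remain.
Put P9 (80 MB) in memory block 5; 48 MB remain.
Put P10 (13 MB) in memory block 3; 10 MB remain.
Put P11 (123 MB) in memory block 6; 5 MB remain.
Put P12 (127 MB) in memory block 7; 1 MB remain.
Put P13 (126 MB) in memory block 8; 2 MB remain.
Put P14 (117 MB) in memory block 9; 11 MB remain.
Put P15 (10 MB) in memory block 1; 2 MB remain.
Put P16 (123 MB) in memory block 10; 5 MB remain.
Put P17 (59 MB) in memory block 11; 69 MB remain.
Final memory blocks: [30,54,13,19,10] [97,28] [105,13] [121] [80] [123] [127] [126] [117] [123] [59].

11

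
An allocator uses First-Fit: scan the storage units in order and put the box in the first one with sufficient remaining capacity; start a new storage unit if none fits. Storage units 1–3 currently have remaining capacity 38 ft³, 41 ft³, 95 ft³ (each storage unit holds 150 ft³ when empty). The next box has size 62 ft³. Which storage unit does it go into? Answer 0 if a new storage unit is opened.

3

Storage units with room: storage unit 3 (95 ft³).
The first with room is storage unit 3.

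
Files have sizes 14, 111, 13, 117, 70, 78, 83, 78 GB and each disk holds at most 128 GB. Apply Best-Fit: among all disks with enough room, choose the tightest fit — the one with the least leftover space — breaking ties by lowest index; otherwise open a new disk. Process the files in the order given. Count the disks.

disk 1: place 14 GB, 114 GB left
disk 1: place 111 GB, 3 GB left
disk 2: place 13 GB, 115 GB left
disk 3: place 117 GB, 11 GB left
disk 2: place 70 GB, 45 GB left
disk 4: place 78 GB, 50 GB left
disk 5: place 83 GB, 45 GB left
disk 6: place 78 GB, 50 GB left

6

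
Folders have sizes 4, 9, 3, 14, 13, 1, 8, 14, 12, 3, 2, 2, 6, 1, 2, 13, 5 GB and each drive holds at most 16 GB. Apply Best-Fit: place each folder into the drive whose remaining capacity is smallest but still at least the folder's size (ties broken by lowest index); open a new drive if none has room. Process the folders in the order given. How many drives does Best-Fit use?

8

4 GB → drive 1 (remaining 12 GB)
9 GB → drive 1 (remaining 3 GB)
3 GB → drive 1 (remaining 0 GB)
14 GB → drive 2 (remaining 2 GB)
13 GB → drive 3 (remaining 3 GB)
1 GB → drive 2 (remaining 1 GB)
8 GB → drive 4 (remaining 8 GB)
14 GB → drive 5 (remaining 2 GB)
12 GB → drive 6 (remaining 4 GB)
3 GB → drive 3 (remaining 0 GB)
2 GB → drive 5 (remaining 0 GB)
2 GB → drive 6 (remaining 2 GB)
6 GB → drive 4 (remaining 2 GB)
1 GB → drive 2 (remaining 0 GB)
2 GB → drive 4 (remaining 0 GB)
13 GB → drive 7 (remaining 3 GB)
5 GB → drive 8 (remaining 11 GB)
Final drives: [4,9,3] [14,1,1] [13,3] [8,6,2] [14,2] [12,2] [13] [5].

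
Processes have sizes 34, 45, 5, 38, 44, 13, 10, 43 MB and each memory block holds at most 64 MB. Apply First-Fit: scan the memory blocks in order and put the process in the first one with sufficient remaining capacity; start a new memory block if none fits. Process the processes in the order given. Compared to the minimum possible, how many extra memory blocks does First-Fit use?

0

First-Fit: [34,5,13,10] [45] [38] [44] [43] → 5 memory blocks.
5 processes exceed 32 MB (half the capacity), and no two of those can share a memory block, so at least 5 memory blocks are needed.
So 5 is already optimal.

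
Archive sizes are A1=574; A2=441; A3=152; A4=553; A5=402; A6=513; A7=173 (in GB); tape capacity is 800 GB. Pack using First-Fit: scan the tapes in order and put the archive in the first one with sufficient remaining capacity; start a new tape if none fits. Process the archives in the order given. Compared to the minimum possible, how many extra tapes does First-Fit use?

0

First-Fit: [574,152] [441,173] [553] [402] [513] → 5 tapes.
5 archives exceed 400 GB (half the capacity), and no two of those can share a tape, so at least 5 tapes are needed.
So 5 is already optimal.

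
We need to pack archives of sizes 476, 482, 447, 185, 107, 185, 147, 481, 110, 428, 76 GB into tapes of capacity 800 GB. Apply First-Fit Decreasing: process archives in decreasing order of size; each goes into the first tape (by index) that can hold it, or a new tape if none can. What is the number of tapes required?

5 tapes

Sorted descending: 482, 481, 476, 447, 428, 185, 185, 147, 110, 107, 76.
482 GB → tape 1 (remaining 318 GB)
481 GB → tape 2 (remaining 319 GB)
476 GB → tape 3 (remaining 324 GB)
447 GB → tape 4 (remaining 353 GB)
428 GB → tape 5 (remaining 372 GB)
185 GB → tape 1 (remaining 133 GB)
185 GB → tape 2 (remaining 134 GB)
147 GB → tape 3 (remaining 177 GB)
110 GB → tape 1 (remaining 23 GB)
107 GB → tape 2 (remaining 27 GB)
76 GB → tape 3 (remaining 101 GB)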